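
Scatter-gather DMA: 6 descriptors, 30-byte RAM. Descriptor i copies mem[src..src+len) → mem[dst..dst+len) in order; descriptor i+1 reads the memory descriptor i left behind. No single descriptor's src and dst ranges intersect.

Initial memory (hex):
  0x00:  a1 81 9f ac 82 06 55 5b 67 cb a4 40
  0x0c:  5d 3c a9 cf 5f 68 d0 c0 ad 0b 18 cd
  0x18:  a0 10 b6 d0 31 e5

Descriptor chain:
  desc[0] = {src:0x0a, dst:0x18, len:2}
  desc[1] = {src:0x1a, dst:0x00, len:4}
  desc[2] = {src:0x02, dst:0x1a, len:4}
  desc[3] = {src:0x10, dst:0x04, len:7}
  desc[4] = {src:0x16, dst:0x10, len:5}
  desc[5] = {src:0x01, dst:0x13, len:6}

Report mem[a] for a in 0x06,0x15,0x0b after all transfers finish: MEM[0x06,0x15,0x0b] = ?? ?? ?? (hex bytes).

  after D0: wrote 2B at 0x18 = a440
  after D1: wrote 4B at 0x00 = b6d031e5
  after D2: wrote 4B at 0x1a = 31e58206
  after D3: wrote 7B at 0x04 = 5f68d0c0ad0b18
  after D4: wrote 5B at 0x10 = 18cda44031
  after D5: wrote 6B at 0x13 = d031e55f68d0
query mem[0x06]=0xd0, mem[0x15]=0xe5, mem[0x0b]=0x40

MEM[0x06,0x15,0x0b] = d0 e5 40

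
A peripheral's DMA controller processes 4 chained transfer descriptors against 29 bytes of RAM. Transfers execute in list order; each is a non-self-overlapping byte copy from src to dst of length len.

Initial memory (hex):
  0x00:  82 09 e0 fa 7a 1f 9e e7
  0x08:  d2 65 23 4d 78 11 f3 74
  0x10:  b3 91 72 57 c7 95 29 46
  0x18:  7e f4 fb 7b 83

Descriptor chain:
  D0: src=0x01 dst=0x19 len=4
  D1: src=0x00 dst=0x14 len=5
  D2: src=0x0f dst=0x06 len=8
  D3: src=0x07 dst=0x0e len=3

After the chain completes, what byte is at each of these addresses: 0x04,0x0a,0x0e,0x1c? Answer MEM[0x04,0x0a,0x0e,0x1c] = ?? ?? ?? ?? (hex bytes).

MEM[0x04,0x0a,0x0e,0x1c] = 7a 57 b3 7a

D0: mem[0x19..0x1c] <- [09 e0 fa 7a]
D1: mem[0x14..0x18] <- [82 09 e0 fa 7a]
D2: mem[0x06..0x0d] <- [74 b3 91 72 57 82 09 e0]
D3: mem[0x0e..0x10] <- [b3 91 72]
query mem[0x04]=0x7a, mem[0x0a]=0x57, mem[0x0e]=0xb3, mem[0x1c]=0x7a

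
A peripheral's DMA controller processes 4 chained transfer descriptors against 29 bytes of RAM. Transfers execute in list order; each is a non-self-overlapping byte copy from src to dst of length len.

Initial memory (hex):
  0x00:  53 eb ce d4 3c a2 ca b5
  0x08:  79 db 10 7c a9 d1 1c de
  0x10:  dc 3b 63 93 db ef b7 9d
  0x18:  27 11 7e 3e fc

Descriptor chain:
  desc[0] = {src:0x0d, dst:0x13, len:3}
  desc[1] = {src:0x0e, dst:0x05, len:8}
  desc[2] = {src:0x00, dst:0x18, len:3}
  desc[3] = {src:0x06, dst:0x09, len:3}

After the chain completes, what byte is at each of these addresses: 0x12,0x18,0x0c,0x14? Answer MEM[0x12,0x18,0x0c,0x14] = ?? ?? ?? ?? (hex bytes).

#0 dst[0x13+3] := {0xd1,0x1c,0xde}
#1 dst[0x05+8] := {0x1c,0xde,0xdc,0x3b,0x63,0xd1,0x1c,0xde}
#2 dst[0x18+3] := {0x53,0xeb,0xce}
#3 dst[0x09+3] := {0xde,0xdc,0x3b}
query mem[0x12]=0x63, mem[0x18]=0x53, mem[0x0c]=0xde, mem[0x14]=0x1c

MEM[0x12,0x18,0x0c,0x14] = 63 53 de 1c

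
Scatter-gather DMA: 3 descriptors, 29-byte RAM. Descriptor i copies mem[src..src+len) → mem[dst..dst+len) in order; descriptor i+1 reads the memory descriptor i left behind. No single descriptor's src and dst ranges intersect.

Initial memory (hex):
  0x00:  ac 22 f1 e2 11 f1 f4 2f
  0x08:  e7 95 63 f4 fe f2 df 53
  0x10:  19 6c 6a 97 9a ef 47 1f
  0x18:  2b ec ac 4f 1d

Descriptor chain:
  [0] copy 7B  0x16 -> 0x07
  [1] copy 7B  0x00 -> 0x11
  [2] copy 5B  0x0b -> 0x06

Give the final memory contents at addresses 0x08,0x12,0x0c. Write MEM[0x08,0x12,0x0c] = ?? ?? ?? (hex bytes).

D0: mem[0x07..0x0d] <- [47 1f 2b ec ac 4f 1d]
D1: mem[0x11..0x17] <- [ac 22 f1 e2 11 f1 f4]
D2: mem[0x06..0x0a] <- [ac 4f 1d df 53]
query mem[0x08]=0x1d, mem[0x12]=0x22, mem[0x0c]=0x4f

MEM[0x08,0x12,0x0c] = 1d 22 4f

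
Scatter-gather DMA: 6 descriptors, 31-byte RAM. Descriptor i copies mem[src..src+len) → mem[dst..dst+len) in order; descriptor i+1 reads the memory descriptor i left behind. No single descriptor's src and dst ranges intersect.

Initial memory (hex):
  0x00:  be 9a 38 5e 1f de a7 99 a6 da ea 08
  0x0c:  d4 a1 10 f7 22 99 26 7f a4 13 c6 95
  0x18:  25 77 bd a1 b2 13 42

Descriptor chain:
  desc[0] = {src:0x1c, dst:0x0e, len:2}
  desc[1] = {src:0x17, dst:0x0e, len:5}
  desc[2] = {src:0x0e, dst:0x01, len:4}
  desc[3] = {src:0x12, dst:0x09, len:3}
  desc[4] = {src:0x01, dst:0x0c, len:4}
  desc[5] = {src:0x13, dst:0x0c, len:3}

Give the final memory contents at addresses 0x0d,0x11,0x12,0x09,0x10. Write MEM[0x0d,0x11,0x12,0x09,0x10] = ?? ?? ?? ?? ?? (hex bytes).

#0 dst[0x0e+2] := {0xb2,0x13}
#1 dst[0x0e+5] := {0x95,0x25,0x77,0xbd,0xa1}
#2 dst[0x01+4] := {0x95,0x25,0x77,0xbd}
#3 dst[0x09+3] := {0xa1,0x7f,0xa4}
#4 dst[0x0c+4] := {0x95,0x25,0x77,0xbd}
#5 dst[0x0c+3] := {0x7f,0xa4,0x13}
query mem[0x0d]=0xa4, mem[0x11]=0xbd, mem[0x12]=0xa1, mem[0x09]=0xa1, mem[0x10]=0x77

MEM[0x0d,0x11,0x12,0x09,0x10] = a4 bd a1 a1 77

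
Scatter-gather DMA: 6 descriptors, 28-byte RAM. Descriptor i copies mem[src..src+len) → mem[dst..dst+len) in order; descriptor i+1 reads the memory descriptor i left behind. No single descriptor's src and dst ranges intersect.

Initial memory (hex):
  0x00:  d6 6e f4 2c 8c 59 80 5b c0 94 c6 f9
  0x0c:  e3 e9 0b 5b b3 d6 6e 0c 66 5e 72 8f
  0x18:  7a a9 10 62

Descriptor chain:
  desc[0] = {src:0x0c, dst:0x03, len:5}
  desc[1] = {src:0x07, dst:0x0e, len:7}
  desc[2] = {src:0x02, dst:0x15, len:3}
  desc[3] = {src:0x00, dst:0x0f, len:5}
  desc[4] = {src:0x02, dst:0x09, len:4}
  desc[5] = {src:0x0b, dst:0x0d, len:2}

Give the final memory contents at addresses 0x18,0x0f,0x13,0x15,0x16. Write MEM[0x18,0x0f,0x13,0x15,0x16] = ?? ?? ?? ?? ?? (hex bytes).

  after D0: wrote 5B at 0x03 = e3e90b5bb3
  after D1: wrote 7B at 0x0e = b3c094c6f9e3e9
  after D2: wrote 3B at 0x15 = f4e3e9
  after D3: wrote 5B at 0x0f = d66ef4e3e9
  after D4: wrote 4B at 0x09 = f4e3e90b
  after D5: wrote 2B at 0x0d = e90b
query mem[0x18]=0x7a, mem[0x0f]=0xd6, mem[0x13]=0xe9, mem[0x15]=0xf4, mem[0x16]=0xe3

MEM[0x18,0x0f,0x13,0x15,0x16] = 7a d6 e9 f4 e3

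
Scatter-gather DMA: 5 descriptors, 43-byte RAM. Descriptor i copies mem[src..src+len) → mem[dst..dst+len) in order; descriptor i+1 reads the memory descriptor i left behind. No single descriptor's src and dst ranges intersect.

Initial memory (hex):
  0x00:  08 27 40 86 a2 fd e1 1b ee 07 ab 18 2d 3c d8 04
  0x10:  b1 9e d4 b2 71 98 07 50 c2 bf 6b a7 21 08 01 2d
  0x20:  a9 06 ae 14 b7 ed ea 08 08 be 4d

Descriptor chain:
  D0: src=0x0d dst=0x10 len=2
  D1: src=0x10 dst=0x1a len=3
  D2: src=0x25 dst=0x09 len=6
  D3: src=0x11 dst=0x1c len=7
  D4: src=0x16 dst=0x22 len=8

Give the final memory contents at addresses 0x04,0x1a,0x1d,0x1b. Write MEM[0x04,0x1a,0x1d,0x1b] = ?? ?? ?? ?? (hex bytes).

  after D0: wrote 2B at 0x10 = 3cd8
  after D1: wrote 3B at 0x1a = 3cd8d4
  after D2: wrote 6B at 0x09 = edea0808be4d
  after D3: wrote 7B at 0x1c = d8d4b271980750
  after D4: wrote 8B at 0x22 = 0750c2bf3cd8d8d4
query mem[0x04]=0xa2, mem[0x1a]=0x3c, mem[0x1d]=0xd4, mem[0x1b]=0xd8

MEM[0x04,0x1a,0x1d,0x1b] = a2 3c d4 d8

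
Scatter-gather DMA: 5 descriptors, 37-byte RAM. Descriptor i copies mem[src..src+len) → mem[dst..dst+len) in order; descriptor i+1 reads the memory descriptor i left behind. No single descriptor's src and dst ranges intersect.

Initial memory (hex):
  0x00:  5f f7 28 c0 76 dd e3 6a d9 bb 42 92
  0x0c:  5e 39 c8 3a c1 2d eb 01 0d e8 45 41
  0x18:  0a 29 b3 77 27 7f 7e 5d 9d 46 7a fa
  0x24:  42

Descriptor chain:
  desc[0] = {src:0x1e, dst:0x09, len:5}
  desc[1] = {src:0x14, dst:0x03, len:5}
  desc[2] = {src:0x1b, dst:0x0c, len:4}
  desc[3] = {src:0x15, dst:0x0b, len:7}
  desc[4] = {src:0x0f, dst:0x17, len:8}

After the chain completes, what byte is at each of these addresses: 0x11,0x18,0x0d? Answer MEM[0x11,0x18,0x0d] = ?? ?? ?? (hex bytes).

#0 dst[0x09+5] := {0x7e,0x5d,0x9d,0x46,0x7a}
#1 dst[0x03+5] := {0x0d,0xe8,0x45,0x41,0x0a}
#2 dst[0x0c+4] := {0x77,0x27,0x7f,0x7e}
#3 dst[0x0b+7] := {0xe8,0x45,0x41,0x0a,0x29,0xb3,0x77}
#4 dst[0x17+8] := {0x29,0xb3,0x77,0xeb,0x01,0x0d,0xe8,0x45}
query mem[0x11]=0x77, mem[0x18]=0xb3, mem[0x0d]=0x41

MEM[0x11,0x18,0x0d] = 77 b3 41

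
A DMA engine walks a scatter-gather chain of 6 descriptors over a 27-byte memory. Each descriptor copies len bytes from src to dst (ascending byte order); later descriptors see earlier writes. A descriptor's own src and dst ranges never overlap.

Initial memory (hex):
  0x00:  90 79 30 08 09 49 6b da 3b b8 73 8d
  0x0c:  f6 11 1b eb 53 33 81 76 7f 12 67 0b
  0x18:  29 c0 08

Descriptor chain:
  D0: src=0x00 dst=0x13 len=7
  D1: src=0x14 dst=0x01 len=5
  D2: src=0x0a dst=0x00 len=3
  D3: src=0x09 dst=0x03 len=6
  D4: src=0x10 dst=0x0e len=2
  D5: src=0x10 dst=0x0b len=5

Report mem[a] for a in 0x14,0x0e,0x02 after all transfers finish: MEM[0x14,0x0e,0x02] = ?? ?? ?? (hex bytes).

#0 dst[0x13+7] := {0x90,0x79,0x30,0x08,0x09,0x49,0x6b}
#1 dst[0x01+5] := {0x79,0x30,0x08,0x09,0x49}
#2 dst[0x00+3] := {0x73,0x8d,0xf6}
#3 dst[0x03+6] := {0xb8,0x73,0x8d,0xf6,0x11,0x1b}
#4 dst[0x0e+2] := {0x53,0x33}
#5 dst[0x0b+5] := {0x53,0x33,0x81,0x90,0x79}
query mem[0x14]=0x79, mem[0x0e]=0x90, mem[0x02]=0xf6

MEM[0x14,0x0e,0x02] = 79 90 f6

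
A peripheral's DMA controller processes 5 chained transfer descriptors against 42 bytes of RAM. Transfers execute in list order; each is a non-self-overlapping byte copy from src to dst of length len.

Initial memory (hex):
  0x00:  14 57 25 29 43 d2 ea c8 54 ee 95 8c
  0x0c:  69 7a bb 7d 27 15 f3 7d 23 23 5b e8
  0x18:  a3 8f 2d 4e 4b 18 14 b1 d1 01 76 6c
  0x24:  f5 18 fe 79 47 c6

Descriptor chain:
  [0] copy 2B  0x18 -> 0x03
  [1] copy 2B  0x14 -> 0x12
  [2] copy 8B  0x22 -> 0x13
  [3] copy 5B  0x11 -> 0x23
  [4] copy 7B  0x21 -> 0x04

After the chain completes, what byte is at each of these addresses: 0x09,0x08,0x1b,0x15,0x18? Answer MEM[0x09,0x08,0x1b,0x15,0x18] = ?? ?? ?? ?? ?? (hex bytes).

MEM[0x09,0x08,0x1b,0x15,0x18] = 6c 76 4e f5 79

[0] 0x18->0x03 len=2 : a3 8f
[1] 0x14->0x12 len=2 : 23 23
[2] 0x22->0x13 len=8 : 76 6c f5 18 fe 79 47 c6
[3] 0x11->0x23 len=5 : 15 23 76 6c f5
[4] 0x21->0x04 len=7 : 01 76 15 23 76 6c f5
query mem[0x09]=0x6c, mem[0x08]=0x76, mem[0x1b]=0x4e, mem[0x15]=0xf5, mem[0x18]=0x79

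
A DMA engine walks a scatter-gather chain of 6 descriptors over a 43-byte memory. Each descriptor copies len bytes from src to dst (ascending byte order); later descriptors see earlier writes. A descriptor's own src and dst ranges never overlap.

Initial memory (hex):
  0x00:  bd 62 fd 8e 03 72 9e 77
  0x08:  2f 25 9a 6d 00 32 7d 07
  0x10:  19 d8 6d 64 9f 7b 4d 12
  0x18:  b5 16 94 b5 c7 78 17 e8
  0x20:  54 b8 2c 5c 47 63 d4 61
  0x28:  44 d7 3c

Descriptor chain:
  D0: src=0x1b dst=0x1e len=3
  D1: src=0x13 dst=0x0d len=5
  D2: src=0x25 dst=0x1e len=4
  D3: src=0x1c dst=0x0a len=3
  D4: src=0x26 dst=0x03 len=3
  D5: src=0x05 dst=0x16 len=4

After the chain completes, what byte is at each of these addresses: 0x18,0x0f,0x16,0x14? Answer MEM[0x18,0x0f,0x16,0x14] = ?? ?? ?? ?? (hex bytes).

MEM[0x18,0x0f,0x16,0x14] = 77 7b 44 9f

D0: mem[0x1e..0x20] <- [b5 c7 78]
D1: mem[0x0d..0x11] <- [64 9f 7b 4d 12]
D2: mem[0x1e..0x21] <- [63 d4 61 44]
D3: mem[0x0a..0x0c] <- [c7 78 63]
D4: mem[0x03..0x05] <- [d4 61 44]
D5: mem[0x16..0x19] <- [44 9e 77 2f]
query mem[0x18]=0x77, mem[0x0f]=0x7b, mem[0x16]=0x44, mem[0x14]=0x9f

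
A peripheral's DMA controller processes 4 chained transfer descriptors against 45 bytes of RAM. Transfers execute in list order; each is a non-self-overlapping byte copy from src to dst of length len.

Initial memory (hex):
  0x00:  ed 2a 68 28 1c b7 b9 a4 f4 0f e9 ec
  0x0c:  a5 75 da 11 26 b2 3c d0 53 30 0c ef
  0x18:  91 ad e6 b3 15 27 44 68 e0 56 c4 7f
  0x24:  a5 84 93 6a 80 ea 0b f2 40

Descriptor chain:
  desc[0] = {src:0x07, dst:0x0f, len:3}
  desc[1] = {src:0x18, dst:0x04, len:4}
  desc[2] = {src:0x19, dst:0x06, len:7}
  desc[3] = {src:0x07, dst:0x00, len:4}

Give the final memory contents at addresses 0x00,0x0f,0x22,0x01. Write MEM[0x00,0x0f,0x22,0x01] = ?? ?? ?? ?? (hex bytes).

MEM[0x00,0x0f,0x22,0x01] = e6 a4 c4 b3

#0 dst[0x0f+3] := {0xa4,0xf4,0x0f}
#1 dst[0x04+4] := {0x91,0xad,0xe6,0xb3}
#2 dst[0x06+7] := {0xad,0xe6,0xb3,0x15,0x27,0x44,0x68}
#3 dst[0x00+4] := {0xe6,0xb3,0x15,0x27}
query mem[0x00]=0xe6, mem[0x0f]=0xa4, mem[0x22]=0xc4, mem[0x01]=0xb3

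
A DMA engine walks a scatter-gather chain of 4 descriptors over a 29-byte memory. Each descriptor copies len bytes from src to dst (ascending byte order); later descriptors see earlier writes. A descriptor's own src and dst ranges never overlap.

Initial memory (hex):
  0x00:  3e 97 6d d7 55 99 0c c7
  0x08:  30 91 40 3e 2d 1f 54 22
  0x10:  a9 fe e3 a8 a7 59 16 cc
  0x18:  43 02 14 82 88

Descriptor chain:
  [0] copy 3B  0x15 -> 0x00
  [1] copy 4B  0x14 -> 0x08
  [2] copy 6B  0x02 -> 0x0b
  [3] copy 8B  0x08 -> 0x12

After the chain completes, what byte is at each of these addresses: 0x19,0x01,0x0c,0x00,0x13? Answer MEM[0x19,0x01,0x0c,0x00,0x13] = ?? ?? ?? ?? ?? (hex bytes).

[0] 0x15->0x00 len=3 : 59 16 cc
[1] 0x14->0x08 len=4 : a7 59 16 cc
[2] 0x02->0x0b len=6 : cc d7 55 99 0c c7
[3] 0x08->0x12 len=8 : a7 59 16 cc d7 55 99 0c
query mem[0x19]=0x0c, mem[0x01]=0x16, mem[0x0c]=0xd7, mem[0x00]=0x59, mem[0x13]=0x59

MEM[0x19,0x01,0x0c,0x00,0x13] = 0c 16 d7 59 59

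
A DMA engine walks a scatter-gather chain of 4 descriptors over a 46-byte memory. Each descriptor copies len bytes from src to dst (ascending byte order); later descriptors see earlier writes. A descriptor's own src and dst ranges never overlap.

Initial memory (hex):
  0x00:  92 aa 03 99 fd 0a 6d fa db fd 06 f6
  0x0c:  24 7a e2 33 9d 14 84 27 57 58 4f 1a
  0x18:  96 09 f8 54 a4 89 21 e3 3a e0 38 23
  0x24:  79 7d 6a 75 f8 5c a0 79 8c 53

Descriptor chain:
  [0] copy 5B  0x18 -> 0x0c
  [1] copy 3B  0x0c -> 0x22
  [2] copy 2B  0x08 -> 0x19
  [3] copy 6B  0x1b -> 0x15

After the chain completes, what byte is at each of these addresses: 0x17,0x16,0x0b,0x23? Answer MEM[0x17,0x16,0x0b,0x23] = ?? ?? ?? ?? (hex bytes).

MEM[0x17,0x16,0x0b,0x23] = 89 a4 f6 09

[0] 0x18->0x0c len=5 : 96 09 f8 54 a4
[1] 0x0c->0x22 len=3 : 96 09 f8
[2] 0x08->0x19 len=2 : db fd
[3] 0x1b->0x15 len=6 : 54 a4 89 21 e3 3a
query mem[0x17]=0x89, mem[0x16]=0xa4, mem[0x0b]=0xf6, mem[0x23]=0x09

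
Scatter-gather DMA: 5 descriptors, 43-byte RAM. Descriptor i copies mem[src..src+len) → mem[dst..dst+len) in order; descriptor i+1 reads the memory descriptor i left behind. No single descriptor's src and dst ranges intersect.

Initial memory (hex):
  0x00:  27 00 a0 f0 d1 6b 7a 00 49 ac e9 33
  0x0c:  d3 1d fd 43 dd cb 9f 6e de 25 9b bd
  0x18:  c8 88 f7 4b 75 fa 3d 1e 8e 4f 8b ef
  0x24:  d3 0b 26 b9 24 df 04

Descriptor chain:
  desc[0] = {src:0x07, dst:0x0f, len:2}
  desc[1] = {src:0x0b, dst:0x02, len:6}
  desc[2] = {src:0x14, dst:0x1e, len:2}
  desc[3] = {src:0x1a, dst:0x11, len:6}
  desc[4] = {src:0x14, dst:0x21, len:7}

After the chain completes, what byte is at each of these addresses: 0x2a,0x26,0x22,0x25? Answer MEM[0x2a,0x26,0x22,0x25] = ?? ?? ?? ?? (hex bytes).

  after D0: wrote 2B at 0x0f = 0049
  after D1: wrote 6B at 0x02 = 33d31dfd0049
  after D2: wrote 2B at 0x1e = de25
  after D3: wrote 6B at 0x11 = f74b75fade25
  after D4: wrote 7B at 0x21 = fade25bdc888f7
query mem[0x2a]=0x04, mem[0x26]=0x88, mem[0x22]=0xde, mem[0x25]=0xc8

MEM[0x2a,0x26,0x22,0x25] = 04 88 de c8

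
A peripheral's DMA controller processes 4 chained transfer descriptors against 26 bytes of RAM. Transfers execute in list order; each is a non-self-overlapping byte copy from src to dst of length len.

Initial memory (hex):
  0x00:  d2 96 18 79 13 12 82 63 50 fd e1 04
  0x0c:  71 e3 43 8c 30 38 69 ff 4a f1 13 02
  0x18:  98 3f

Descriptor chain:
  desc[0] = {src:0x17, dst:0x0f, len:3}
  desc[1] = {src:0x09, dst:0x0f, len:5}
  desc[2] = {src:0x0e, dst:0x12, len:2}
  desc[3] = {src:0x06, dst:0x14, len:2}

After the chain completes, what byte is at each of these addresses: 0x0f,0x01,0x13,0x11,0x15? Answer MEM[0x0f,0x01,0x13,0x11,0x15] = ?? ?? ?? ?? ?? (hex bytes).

MEM[0x0f,0x01,0x13,0x11,0x15] = fd 96 fd 04 63

[0] 0x17->0x0f len=3 : 02 98 3f
[1] 0x09->0x0f len=5 : fd e1 04 71 e3
[2] 0x0e->0x12 len=2 : 43 fd
[3] 0x06->0x14 len=2 : 82 63
query mem[0x0f]=0xfd, mem[0x01]=0x96, mem[0x13]=0xfd, mem[0x11]=0x04, mem[0x15]=0x63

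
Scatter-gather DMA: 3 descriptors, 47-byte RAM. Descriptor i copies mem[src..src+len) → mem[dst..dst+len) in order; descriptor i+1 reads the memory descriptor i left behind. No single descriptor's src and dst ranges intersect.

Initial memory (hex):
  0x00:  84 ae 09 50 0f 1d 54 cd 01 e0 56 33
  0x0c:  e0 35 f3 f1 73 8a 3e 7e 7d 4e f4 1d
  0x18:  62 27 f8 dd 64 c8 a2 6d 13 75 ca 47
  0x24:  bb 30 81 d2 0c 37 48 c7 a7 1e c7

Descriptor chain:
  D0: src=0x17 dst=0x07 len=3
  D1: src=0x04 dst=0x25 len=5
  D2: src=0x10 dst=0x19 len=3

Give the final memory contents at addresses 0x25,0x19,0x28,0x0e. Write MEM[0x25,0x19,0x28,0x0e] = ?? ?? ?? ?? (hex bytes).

MEM[0x25,0x19,0x28,0x0e] = 0f 73 1d f3

  after D0: wrote 3B at 0x07 = 1d6227
  after D1: wrote 5B at 0x25 = 0f1d541d62
  after D2: wrote 3B at 0x19 = 738a3e
query mem[0x25]=0x0f, mem[0x19]=0x73, mem[0x28]=0x1d, mem[0x0e]=0xf3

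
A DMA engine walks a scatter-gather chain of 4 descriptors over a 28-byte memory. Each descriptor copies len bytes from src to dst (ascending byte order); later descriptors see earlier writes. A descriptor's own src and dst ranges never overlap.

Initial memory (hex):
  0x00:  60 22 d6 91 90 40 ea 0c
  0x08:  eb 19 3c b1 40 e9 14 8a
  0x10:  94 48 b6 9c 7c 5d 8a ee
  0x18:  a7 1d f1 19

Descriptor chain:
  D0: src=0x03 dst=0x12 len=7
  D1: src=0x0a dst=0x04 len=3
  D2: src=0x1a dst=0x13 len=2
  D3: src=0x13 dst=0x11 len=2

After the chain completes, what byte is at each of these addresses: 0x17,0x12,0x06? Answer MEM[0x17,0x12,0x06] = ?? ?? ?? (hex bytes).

MEM[0x17,0x12,0x06] = eb 19 40

[0] 0x03->0x12 len=7 : 91 90 40 ea 0c eb 19
[1] 0x0a->0x04 len=3 : 3c b1 40
[2] 0x1a->0x13 len=2 : f1 19
[3] 0x13->0x11 len=2 : f1 19
query mem[0x17]=0xeb, mem[0x12]=0x19, mem[0x06]=0x40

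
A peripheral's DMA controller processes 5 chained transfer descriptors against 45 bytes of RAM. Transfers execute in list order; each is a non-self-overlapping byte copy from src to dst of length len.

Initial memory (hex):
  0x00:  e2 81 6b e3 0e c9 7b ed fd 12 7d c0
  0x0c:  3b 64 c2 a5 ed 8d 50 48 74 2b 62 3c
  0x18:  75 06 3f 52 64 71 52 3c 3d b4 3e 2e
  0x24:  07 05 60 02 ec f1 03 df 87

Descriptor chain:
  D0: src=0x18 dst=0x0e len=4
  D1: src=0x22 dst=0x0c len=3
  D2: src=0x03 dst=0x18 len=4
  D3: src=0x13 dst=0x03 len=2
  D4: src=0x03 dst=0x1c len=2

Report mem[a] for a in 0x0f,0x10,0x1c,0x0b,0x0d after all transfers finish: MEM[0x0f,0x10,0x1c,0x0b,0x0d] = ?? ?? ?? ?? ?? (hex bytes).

MEM[0x0f,0x10,0x1c,0x0b,0x0d] = 06 3f 48 c0 2e

D0: mem[0x0e..0x11] <- [75 06 3f 52]
D1: mem[0x0c..0x0e] <- [3e 2e 07]
D2: mem[0x18..0x1b] <- [e3 0e c9 7b]
D3: mem[0x03..0x04] <- [48 74]
D4: mem[0x1c..0x1d] <- [48 74]
query mem[0x0f]=0x06, mem[0x10]=0x3f, mem[0x1c]=0x48, mem[0x0b]=0xc0, mem[0x0d]=0x2e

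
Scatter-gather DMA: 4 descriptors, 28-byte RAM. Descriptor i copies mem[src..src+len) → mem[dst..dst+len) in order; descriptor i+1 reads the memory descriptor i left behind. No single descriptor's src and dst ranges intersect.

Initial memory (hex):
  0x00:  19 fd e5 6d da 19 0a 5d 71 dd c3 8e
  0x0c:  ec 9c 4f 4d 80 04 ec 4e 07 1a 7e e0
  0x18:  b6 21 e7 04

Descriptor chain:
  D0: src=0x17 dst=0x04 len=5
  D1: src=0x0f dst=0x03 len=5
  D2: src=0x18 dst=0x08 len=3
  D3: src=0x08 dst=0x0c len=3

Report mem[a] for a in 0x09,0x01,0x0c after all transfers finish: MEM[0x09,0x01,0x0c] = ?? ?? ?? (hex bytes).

D0: mem[0x04..0x08] <- [e0 b6 21 e7 04]
D1: mem[0x03..0x07] <- [4d 80 04 ec 4e]
D2: mem[0x08..0x0a] <- [b6 21 e7]
D3: mem[0x0c..0x0e] <- [b6 21 e7]
query mem[0x09]=0x21, mem[0x01]=0xfd, mem[0x0c]=0xb6

MEM[0x09,0x01,0x0c] = 21 fd b6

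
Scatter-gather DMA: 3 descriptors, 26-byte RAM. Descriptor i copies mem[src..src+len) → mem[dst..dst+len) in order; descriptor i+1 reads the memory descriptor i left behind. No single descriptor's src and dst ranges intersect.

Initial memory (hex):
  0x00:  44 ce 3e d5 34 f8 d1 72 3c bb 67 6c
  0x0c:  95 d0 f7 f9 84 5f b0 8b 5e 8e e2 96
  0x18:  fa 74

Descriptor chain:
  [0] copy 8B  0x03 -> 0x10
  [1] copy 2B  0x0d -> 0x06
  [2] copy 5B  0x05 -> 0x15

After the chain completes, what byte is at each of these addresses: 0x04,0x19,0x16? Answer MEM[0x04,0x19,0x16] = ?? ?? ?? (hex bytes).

D0: mem[0x10..0x17] <- [d5 34 f8 d1 72 3c bb 67]
D1: mem[0x06..0x07] <- [d0 f7]
D2: mem[0x15..0x19] <- [f8 d0 f7 3c bb]
query mem[0x04]=0x34, mem[0x19]=0xbb, mem[0x16]=0xd0

MEM[0x04,0x19,0x16] = 34 bb d0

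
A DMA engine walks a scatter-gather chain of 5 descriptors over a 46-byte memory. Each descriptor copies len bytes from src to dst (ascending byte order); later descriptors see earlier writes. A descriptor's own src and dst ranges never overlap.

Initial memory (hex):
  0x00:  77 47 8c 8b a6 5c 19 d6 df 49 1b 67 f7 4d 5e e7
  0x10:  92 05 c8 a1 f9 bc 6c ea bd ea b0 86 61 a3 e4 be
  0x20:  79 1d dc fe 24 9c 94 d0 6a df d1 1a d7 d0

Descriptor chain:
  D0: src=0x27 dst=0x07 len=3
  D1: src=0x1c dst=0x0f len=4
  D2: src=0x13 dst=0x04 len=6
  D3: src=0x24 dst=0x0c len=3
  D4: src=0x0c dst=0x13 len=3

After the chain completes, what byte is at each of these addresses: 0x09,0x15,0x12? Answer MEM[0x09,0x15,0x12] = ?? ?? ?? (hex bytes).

MEM[0x09,0x15,0x12] = bd 94 be

  after D0: wrote 3B at 0x07 = d06adf
  after D1: wrote 4B at 0x0f = 61a3e4be
  after D2: wrote 6B at 0x04 = a1f9bc6ceabd
  after D3: wrote 3B at 0x0c = 249c94
  after D4: wrote 3B at 0x13 = 249c94
query mem[0x09]=0xbd, mem[0x15]=0x94, mem[0x12]=0xbe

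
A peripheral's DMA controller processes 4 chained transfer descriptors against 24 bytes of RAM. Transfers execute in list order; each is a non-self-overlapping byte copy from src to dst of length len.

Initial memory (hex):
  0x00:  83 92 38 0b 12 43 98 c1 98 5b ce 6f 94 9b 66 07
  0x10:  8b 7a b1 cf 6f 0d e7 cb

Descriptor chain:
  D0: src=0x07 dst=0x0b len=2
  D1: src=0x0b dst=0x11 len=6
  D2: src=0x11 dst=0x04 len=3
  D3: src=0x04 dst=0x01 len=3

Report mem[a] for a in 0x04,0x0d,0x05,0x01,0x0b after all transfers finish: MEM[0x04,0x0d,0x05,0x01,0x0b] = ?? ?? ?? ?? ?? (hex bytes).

MEM[0x04,0x0d,0x05,0x01,0x0b] = c1 9b 98 c1 c1

[0] 0x07->0x0b len=2 : c1 98
[1] 0x0b->0x11 len=6 : c1 98 9b 66 07 8b
[2] 0x11->0x04 len=3 : c1 98 9b
[3] 0x04->0x01 len=3 : c1 98 9b
query mem[0x04]=0xc1, mem[0x0d]=0x9b, mem[0x05]=0x98, mem[0x01]=0xc1, mem[0x0b]=0xc1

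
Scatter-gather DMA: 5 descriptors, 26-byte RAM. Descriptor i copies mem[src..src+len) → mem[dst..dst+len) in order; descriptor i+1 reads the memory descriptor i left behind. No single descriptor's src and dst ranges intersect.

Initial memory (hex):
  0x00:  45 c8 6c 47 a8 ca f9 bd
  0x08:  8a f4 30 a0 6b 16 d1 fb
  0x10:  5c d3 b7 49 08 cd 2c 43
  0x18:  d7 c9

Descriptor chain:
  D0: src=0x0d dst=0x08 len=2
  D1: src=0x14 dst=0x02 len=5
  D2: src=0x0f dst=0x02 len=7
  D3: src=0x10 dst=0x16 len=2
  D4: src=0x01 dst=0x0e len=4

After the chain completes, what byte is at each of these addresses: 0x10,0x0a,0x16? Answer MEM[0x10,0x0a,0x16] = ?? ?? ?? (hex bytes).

  after D0: wrote 2B at 0x08 = 16d1
  after D1: wrote 5B at 0x02 = 08cd2c43d7
  after D2: wrote 7B at 0x02 = fb5cd3b74908cd
  after D3: wrote 2B at 0x16 = 5cd3
  after D4: wrote 4B at 0x0e = c8fb5cd3
query mem[0x10]=0x5c, mem[0x0a]=0x30, mem[0x16]=0x5c

MEM[0x10,0x0a,0x16] = 5c 30 5c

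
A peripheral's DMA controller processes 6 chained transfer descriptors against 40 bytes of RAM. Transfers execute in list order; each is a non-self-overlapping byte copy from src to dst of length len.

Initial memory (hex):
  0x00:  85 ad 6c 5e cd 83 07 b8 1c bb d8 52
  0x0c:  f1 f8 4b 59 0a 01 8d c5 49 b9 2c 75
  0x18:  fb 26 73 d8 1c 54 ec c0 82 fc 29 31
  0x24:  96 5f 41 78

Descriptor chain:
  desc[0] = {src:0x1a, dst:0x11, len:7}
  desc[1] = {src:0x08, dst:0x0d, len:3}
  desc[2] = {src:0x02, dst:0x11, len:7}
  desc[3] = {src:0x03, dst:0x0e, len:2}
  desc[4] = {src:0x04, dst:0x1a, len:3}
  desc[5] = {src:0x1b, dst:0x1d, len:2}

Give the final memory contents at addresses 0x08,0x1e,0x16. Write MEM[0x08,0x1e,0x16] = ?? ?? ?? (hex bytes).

#0 dst[0x11+7] := {0x73,0xd8,0x1c,0x54,0xec,0xc0,0x82}
#1 dst[0x0d+3] := {0x1c,0xbb,0xd8}
#2 dst[0x11+7] := {0x6c,0x5e,0xcd,0x83,0x07,0xb8,0x1c}
#3 dst[0x0e+2] := {0x5e,0xcd}
#4 dst[0x1a+3] := {0xcd,0x83,0x07}
#5 dst[0x1d+2] := {0x83,0x07}
query mem[0x08]=0x1c, mem[0x1e]=0x07, mem[0x16]=0xb8

MEM[0x08,0x1e,0x16] = 1c 07 b8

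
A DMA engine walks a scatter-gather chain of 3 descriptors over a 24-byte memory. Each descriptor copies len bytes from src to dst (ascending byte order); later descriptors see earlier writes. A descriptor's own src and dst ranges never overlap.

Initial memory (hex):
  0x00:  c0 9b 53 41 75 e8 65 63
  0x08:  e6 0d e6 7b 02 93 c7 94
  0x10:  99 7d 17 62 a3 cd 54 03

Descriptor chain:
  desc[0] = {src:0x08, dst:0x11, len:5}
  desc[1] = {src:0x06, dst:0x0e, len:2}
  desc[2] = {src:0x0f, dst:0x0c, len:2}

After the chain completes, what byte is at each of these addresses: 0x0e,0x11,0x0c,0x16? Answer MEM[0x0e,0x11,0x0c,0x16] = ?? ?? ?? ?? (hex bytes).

MEM[0x0e,0x11,0x0c,0x16] = 65 e6 63 54

#0 dst[0x11+5] := {0xe6,0x0d,0xe6,0x7b,0x02}
#1 dst[0x0e+2] := {0x65,0x63}
#2 dst[0x0c+2] := {0x63,0x99}
query mem[0x0e]=0x65, mem[0x11]=0xe6, mem[0x0c]=0x63, mem[0x16]=0x54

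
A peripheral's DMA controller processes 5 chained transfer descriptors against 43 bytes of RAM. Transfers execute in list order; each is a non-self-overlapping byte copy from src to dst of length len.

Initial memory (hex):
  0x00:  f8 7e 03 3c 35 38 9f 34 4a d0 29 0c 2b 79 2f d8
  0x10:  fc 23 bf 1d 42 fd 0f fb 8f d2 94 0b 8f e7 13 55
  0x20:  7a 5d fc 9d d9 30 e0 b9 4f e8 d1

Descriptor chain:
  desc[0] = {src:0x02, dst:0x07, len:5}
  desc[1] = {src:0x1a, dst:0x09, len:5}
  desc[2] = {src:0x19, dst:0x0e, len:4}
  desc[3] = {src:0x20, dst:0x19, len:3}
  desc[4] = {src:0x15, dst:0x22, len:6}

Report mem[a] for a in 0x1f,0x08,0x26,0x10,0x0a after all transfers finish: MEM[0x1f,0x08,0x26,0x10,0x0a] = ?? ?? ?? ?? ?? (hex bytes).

MEM[0x1f,0x08,0x26,0x10,0x0a] = 55 3c 7a 0b 0b

#0 dst[0x07+5] := {0x03,0x3c,0x35,0x38,0x9f}
#1 dst[0x09+5] := {0x94,0x0b,0x8f,0xe7,0x13}
#2 dst[0x0e+4] := {0xd2,0x94,0x0b,0x8f}
#3 dst[0x19+3] := {0x7a,0x5d,0xfc}
#4 dst[0x22+6] := {0xfd,0x0f,0xfb,0x8f,0x7a,0x5d}
query mem[0x1f]=0x55, mem[0x08]=0x3c, mem[0x26]=0x7a, mem[0x10]=0x0b, mem[0x0a]=0x0b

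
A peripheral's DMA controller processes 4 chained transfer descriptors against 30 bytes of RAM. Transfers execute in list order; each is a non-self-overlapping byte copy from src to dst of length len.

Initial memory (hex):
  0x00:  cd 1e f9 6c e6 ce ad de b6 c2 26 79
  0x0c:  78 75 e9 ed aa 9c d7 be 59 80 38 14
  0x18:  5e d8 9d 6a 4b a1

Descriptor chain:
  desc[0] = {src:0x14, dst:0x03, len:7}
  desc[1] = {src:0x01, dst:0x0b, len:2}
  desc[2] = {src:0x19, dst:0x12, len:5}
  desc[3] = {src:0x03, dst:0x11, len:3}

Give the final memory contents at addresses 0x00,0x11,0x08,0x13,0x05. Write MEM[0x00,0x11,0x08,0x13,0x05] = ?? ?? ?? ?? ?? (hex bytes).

MEM[0x00,0x11,0x08,0x13,0x05] = cd 59 d8 38 38

D0: mem[0x03..0x09] <- [59 80 38 14 5e d8 9d]
D1: mem[0x0b..0x0c] <- [1e f9]
D2: mem[0x12..0x16] <- [d8 9d 6a 4b a1]
D3: mem[0x11..0x13] <- [59 80 38]
query mem[0x00]=0xcd, mem[0x11]=0x59, mem[0x08]=0xd8, mem[0x13]=0x38, mem[0x05]=0x38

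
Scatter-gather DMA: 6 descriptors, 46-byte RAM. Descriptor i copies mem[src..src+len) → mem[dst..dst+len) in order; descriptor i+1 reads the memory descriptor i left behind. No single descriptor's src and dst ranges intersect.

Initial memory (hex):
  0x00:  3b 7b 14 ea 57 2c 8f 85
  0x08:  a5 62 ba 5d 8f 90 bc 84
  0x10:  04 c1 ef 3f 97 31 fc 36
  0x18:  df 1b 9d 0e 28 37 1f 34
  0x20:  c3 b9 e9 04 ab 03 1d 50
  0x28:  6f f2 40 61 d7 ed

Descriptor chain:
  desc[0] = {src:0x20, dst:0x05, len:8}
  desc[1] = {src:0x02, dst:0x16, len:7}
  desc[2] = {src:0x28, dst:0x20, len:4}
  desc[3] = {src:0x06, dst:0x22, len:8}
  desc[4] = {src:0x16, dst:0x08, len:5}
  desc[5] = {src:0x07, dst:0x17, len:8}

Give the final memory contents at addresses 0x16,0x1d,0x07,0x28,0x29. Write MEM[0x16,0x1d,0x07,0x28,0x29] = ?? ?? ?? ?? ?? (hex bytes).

D0: mem[0x05..0x0c] <- [c3 b9 e9 04 ab 03 1d 50]
D1: mem[0x16..0x1c] <- [14 ea 57 c3 b9 e9 04]
D2: mem[0x20..0x23] <- [6f f2 40 61]
D3: mem[0x22..0x29] <- [b9 e9 04 ab 03 1d 50 90]
D4: mem[0x08..0x0c] <- [14 ea 57 c3 b9]
D5: mem[0x17..0x1e] <- [e9 14 ea 57 c3 b9 90 bc]
query mem[0x16]=0x14, mem[0x1d]=0x90, mem[0x07]=0xe9, mem[0x28]=0x50, mem[0x29]=0x90

MEM[0x16,0x1d,0x07,0x28,0x29] = 14 90 e9 50 90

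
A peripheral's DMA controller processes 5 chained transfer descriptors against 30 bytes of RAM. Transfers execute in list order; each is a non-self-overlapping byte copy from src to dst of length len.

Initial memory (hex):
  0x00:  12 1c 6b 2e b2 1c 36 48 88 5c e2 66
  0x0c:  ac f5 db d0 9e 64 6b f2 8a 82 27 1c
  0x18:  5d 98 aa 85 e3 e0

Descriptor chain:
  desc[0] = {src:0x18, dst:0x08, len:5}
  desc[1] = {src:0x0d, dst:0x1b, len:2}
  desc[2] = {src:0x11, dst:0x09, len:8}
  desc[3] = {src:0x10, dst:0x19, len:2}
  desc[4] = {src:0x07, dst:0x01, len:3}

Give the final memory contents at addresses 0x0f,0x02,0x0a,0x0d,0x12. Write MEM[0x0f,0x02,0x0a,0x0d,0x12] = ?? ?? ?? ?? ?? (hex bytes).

MEM[0x0f,0x02,0x0a,0x0d,0x12] = 1c 5d 6b 82 6b

[0] 0x18->0x08 len=5 : 5d 98 aa 85 e3
[1] 0x0d->0x1b len=2 : f5 db
[2] 0x11->0x09 len=8 : 64 6b f2 8a 82 27 1c 5d
[3] 0x10->0x19 len=2 : 5d 64
[4] 0x07->0x01 len=3 : 48 5d 64
query mem[0x0f]=0x1c, mem[0x02]=0x5d, mem[0x0a]=0x6b, mem[0x0d]=0x82, mem[0x12]=0x6b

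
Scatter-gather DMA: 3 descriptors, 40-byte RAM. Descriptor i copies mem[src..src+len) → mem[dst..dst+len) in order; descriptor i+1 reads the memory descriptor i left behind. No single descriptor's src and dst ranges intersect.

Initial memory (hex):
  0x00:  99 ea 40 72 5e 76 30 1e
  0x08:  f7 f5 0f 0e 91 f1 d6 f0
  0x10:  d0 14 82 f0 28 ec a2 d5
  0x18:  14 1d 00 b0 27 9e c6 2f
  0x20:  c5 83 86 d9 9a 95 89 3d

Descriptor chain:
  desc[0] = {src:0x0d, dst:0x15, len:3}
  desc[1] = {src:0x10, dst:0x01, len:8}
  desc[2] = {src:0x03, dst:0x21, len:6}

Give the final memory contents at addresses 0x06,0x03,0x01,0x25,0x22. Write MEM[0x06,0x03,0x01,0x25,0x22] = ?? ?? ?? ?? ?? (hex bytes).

MEM[0x06,0x03,0x01,0x25,0x22] = f1 82 d0 d6 f0

D0: mem[0x15..0x17] <- [f1 d6 f0]
D1: mem[0x01..0x08] <- [d0 14 82 f0 28 f1 d6 f0]
D2: mem[0x21..0x26] <- [82 f0 28 f1 d6 f0]
query mem[0x06]=0xf1, mem[0x03]=0x82, mem[0x01]=0xd0, mem[0x25]=0xd6, mem[0x22]=0xf0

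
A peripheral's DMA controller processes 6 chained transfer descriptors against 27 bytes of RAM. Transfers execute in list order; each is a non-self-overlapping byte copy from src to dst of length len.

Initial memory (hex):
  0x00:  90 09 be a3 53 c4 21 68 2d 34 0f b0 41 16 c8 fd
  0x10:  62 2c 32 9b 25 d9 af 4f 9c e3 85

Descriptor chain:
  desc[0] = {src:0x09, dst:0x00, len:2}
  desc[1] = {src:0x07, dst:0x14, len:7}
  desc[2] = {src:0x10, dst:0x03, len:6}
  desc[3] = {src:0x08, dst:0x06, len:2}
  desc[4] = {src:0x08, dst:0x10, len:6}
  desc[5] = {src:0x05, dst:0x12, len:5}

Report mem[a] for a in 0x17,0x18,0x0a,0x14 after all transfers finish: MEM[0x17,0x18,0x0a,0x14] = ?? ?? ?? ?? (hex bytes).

MEM[0x17,0x18,0x0a,0x14] = 0f b0 0f 34

D0: mem[0x00..0x01] <- [34 0f]
D1: mem[0x14..0x1a] <- [68 2d 34 0f b0 41 16]
D2: mem[0x03..0x08] <- [62 2c 32 9b 68 2d]
D3: mem[0x06..0x07] <- [2d 34]
D4: mem[0x10..0x15] <- [2d 34 0f b0 41 16]
D5: mem[0x12..0x16] <- [32 2d 34 2d 34]
query mem[0x17]=0x0f, mem[0x18]=0xb0, mem[0x0a]=0x0f, mem[0x14]=0x34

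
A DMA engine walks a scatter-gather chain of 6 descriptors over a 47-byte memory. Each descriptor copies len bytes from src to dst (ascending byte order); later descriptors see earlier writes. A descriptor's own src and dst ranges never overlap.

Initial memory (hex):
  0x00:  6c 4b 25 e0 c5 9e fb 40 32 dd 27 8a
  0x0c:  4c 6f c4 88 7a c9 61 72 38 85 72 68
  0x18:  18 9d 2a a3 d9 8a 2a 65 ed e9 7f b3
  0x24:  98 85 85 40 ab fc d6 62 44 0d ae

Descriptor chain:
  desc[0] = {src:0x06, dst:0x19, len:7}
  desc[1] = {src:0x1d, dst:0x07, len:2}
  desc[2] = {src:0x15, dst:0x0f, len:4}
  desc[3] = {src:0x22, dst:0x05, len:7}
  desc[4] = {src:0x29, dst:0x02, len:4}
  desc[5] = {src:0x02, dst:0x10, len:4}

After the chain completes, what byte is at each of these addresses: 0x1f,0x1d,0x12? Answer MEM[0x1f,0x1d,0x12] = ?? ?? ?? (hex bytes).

MEM[0x1f,0x1d,0x12] = 4c 27 62

#0 dst[0x19+7] := {0xfb,0x40,0x32,0xdd,0x27,0x8a,0x4c}
#1 dst[0x07+2] := {0x27,0x8a}
#2 dst[0x0f+4] := {0x85,0x72,0x68,0x18}
#3 dst[0x05+7] := {0x7f,0xb3,0x98,0x85,0x85,0x40,0xab}
#4 dst[0x02+4] := {0xfc,0xd6,0x62,0x44}
#5 dst[0x10+4] := {0xfc,0xd6,0x62,0x44}
query mem[0x1f]=0x4c, mem[0x1d]=0x27, mem[0x12]=0x62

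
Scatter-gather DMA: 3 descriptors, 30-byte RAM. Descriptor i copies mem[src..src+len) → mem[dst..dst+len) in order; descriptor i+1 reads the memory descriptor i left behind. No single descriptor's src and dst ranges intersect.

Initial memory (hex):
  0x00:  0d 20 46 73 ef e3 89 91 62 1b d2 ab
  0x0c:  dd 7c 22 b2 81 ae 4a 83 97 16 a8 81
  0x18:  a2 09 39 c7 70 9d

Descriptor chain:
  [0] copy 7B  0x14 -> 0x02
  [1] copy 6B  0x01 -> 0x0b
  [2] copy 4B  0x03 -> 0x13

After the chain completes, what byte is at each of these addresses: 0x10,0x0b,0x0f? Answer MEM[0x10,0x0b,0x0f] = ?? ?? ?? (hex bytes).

  after D0: wrote 7B at 0x02 = 9716a881a20939
  after D1: wrote 6B at 0x0b = 209716a881a2
  after D2: wrote 4B at 0x13 = 16a881a2
query mem[0x10]=0xa2, mem[0x0b]=0x20, mem[0x0f]=0x81

MEM[0x10,0x0b,0x0f] = a2 20 81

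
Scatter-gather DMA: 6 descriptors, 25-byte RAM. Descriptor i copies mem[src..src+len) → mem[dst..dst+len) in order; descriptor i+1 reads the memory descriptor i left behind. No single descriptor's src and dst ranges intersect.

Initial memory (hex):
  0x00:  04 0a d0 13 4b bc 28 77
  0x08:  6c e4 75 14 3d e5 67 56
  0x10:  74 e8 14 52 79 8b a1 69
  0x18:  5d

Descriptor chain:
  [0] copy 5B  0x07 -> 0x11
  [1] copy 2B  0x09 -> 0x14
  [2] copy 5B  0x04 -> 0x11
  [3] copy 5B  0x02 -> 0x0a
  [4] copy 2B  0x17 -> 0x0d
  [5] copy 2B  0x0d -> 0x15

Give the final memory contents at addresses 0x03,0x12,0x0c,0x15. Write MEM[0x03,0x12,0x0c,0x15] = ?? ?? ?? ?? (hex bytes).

#0 dst[0x11+5] := {0x77,0x6c,0xe4,0x75,0x14}
#1 dst[0x14+2] := {0xe4,0x75}
#2 dst[0x11+5] := {0x4b,0xbc,0x28,0x77,0x6c}
#3 dst[0x0a+5] := {0xd0,0x13,0x4b,0xbc,0x28}
#4 dst[0x0d+2] := {0x69,0x5d}
#5 dst[0x15+2] := {0x69,0x5d}
query mem[0x03]=0x13, mem[0x12]=0xbc, mem[0x0c]=0x4b, mem[0x15]=0x69

MEM[0x03,0x12,0x0c,0x15] = 13 bc 4b 69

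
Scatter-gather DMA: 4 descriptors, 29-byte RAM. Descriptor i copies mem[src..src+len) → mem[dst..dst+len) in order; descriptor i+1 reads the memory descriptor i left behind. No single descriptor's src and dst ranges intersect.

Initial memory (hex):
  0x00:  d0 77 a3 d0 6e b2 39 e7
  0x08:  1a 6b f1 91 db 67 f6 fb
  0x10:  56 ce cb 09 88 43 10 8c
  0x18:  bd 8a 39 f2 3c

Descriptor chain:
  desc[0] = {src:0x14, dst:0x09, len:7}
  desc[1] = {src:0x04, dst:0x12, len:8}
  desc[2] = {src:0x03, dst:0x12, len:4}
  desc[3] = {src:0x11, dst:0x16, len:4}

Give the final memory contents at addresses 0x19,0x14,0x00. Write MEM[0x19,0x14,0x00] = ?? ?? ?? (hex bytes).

D0: mem[0x09..0x0f] <- [88 43 10 8c bd 8a 39]
D1: mem[0x12..0x19] <- [6e b2 39 e7 1a 88 43 10]
D2: mem[0x12..0x15] <- [d0 6e b2 39]
D3: mem[0x16..0x19] <- [ce d0 6e b2]
query mem[0x19]=0xb2, mem[0x14]=0xb2, mem[0x00]=0xd0

MEM[0x19,0x14,0x00] = b2 b2 d0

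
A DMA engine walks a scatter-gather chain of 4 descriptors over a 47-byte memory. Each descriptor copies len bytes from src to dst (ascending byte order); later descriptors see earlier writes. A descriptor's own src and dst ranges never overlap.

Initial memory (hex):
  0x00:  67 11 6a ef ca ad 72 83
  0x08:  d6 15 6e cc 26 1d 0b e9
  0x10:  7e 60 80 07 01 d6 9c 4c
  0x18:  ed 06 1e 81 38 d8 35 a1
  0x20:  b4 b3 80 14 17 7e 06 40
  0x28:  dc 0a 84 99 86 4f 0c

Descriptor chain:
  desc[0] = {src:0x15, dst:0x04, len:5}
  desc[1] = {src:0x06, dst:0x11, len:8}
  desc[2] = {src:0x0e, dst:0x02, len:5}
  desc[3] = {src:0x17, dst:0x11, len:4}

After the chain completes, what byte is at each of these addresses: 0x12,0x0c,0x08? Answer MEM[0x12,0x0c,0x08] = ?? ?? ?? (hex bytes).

MEM[0x12,0x0c,0x08] = 1d 26 06

[0] 0x15->0x04 len=5 : d6 9c 4c ed 06
[1] 0x06->0x11 len=8 : 4c ed 06 15 6e cc 26 1d
[2] 0x0e->0x02 len=5 : 0b e9 7e 4c ed
[3] 0x17->0x11 len=4 : 26 1d 06 1e
query mem[0x12]=0x1d, mem[0x0c]=0x26, mem[0x08]=0x06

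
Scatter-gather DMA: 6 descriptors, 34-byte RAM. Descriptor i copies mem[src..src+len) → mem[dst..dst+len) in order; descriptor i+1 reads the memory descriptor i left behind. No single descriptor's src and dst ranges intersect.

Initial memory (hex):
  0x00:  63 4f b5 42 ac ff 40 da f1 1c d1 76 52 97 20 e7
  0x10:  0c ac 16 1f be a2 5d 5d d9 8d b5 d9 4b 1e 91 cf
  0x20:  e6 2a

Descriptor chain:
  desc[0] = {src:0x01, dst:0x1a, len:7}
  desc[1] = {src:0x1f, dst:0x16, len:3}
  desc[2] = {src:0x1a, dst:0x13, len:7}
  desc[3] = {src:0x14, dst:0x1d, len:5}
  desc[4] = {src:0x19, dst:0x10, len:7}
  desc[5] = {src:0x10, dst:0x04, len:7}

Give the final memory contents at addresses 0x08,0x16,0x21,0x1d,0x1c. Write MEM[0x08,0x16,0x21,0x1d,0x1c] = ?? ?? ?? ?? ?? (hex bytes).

MEM[0x08,0x16,0x21,0x1d,0x1c] = b5 ac 40 b5 42

[0] 0x01->0x1a len=7 : 4f b5 42 ac ff 40 da
[1] 0x1f->0x16 len=3 : 40 da 2a
[2] 0x1a->0x13 len=7 : 4f b5 42 ac ff 40 da
[3] 0x14->0x1d len=5 : b5 42 ac ff 40
[4] 0x19->0x10 len=7 : da 4f b5 42 b5 42 ac
[5] 0x10->0x04 len=7 : da 4f b5 42 b5 42 ac
query mem[0x08]=0xb5, mem[0x16]=0xac, mem[0x21]=0x40, mem[0x1d]=0xb5, mem[0x1c]=0x42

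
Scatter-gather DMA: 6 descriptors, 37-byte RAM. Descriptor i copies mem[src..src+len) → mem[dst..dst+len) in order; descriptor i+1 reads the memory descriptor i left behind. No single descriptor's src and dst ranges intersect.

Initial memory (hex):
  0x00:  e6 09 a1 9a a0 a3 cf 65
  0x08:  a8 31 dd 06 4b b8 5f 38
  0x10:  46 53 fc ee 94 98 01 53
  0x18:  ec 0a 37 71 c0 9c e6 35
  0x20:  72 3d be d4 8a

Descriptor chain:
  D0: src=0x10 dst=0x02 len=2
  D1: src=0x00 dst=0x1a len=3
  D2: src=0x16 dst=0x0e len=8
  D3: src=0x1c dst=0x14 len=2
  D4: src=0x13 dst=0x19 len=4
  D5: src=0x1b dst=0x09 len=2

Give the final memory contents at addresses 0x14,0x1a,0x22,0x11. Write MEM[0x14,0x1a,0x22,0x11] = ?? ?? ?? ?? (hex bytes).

MEM[0x14,0x1a,0x22,0x11] = 46 46 be 0a

  after D0: wrote 2B at 0x02 = 4653
  after D1: wrote 3B at 0x1a = e60946
  after D2: wrote 8B at 0x0e = 0153ec0ae609469c
  after D3: wrote 2B at 0x14 = 469c
  after D4: wrote 4B at 0x19 = 09469c01
  after D5: wrote 2B at 0x09 = 9c01
query mem[0x14]=0x46, mem[0x1a]=0x46, mem[0x22]=0xbe, mem[0x11]=0x0a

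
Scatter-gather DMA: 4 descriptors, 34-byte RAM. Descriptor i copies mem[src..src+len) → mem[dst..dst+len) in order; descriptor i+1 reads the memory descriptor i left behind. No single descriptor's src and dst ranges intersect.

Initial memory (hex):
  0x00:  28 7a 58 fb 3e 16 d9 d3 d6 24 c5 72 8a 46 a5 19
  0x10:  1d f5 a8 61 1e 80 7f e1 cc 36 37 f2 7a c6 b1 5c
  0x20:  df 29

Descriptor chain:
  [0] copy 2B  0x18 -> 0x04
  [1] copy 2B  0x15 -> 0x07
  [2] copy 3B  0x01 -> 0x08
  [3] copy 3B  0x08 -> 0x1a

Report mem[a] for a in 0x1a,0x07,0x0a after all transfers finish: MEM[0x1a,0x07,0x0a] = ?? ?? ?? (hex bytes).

MEM[0x1a,0x07,0x0a] = 7a 80 fb

D0: mem[0x04..0x05] <- [cc 36]
D1: mem[0x07..0x08] <- [80 7f]
D2: mem[0x08..0x0a] <- [7a 58 fb]
D3: mem[0x1a..0x1c] <- [7a 58 fb]
query mem[0x1a]=0x7a, mem[0x07]=0x80, mem[0x0a]=0xfb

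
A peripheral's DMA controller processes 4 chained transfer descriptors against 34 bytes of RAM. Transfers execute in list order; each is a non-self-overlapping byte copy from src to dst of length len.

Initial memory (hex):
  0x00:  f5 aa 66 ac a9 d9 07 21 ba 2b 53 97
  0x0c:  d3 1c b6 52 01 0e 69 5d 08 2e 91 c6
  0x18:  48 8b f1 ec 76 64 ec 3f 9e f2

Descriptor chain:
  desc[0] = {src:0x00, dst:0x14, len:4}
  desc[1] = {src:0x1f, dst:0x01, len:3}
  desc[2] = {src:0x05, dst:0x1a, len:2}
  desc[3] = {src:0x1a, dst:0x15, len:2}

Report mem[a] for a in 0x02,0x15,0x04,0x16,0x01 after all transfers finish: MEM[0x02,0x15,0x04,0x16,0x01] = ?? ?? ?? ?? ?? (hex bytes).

MEM[0x02,0x15,0x04,0x16,0x01] = 9e d9 a9 07 3f

  after D0: wrote 4B at 0x14 = f5aa66ac
  after D1: wrote 3B at 0x01 = 3f9ef2
  after D2: wrote 2B at 0x1a = d907
  after D3: wrote 2B at 0x15 = d907
query mem[0x02]=0x9e, mem[0x15]=0xd9, mem[0x04]=0xa9, mem[0x16]=0x07, mem[0x01]=0x3f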